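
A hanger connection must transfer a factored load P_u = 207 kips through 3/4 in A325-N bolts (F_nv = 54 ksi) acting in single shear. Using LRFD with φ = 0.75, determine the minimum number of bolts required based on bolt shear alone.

12 bolts

A_b = π·0.75²/4 = 0.4418 in².
Per-bolt design strength φR_n = 0.75 × 54 × 0.4418 × 1 = 17.89 kips.
n ≥ 207 / 17.89 = 11.57 → use 12 bolts.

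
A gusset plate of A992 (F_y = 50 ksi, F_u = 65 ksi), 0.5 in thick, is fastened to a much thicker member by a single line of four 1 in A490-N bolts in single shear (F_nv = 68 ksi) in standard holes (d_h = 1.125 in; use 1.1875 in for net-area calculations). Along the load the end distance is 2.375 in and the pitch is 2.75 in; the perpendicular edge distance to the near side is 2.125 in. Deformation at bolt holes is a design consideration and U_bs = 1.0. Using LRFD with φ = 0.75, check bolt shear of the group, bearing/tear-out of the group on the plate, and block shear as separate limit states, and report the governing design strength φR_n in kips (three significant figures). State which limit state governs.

Bolt shear: A_b = π·1²/4 = 0.7854 in²; R_n = 68 × 0.7854 × 4 × 1 = 213.6 kips → 0.75 × 213.6 = 160 kips.
Bearing: edge l_c = 1.812, r_n = 70.69 kips; interior l_c = 1.625, r_n = 63.38 kips; R_n = 70.69 + 3·63.38 = 260.8 kips → 196 kips.
Block shear: A_gv = 5.312, A_nv = 3.234, A_nt = 0.7656 in²; R_n = min(0.6F_uA_nv, 0.6F_yA_gv) + U_bs·F_u·A_nt = 175.9 kips → 132 kips.
Block shear governs: 132 kips.

132 kips (block shear governs)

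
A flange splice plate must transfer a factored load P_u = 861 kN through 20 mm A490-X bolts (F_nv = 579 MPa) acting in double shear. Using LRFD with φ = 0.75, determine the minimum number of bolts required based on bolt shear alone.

4 bolts

A_b = π·20²/4 = 314.2 mm².
Per-bolt design strength φR_n = 0.75 × 579 × 314.2 × 2 / 1000 = 272.8 kN.
n ≥ 861 / 272.8 = 3.156 → use 4 bolts.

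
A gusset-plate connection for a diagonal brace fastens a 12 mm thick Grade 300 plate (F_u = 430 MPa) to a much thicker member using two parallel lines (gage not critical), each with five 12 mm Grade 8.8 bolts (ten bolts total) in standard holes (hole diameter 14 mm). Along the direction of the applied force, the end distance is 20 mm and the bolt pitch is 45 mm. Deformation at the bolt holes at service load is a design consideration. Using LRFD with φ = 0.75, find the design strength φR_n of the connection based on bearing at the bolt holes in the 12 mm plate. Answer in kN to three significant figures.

Per bolt r_n = 1.2 l_c t F_u ≤ 2.4 d t F_u; upper limit = 2.4 × 12 × 12 × 430 / 1000 = 148.6 kN.
Edge bolt: l_c = 20 − 14/2 = 13 mm → 1.2 × 13 × 12 × 430 / 1000 = 80.5 → r_n = 80.5 kN.
Interior bolts: l_c = 45 − 14 = 31 mm → 1.2 × 31 × 12 × 430 / 1000 = 192 → r_n = 148.6 kN.
R_n = 2 × 80.5 + 8 × 148.6 = 1350 kN.
Design strength φR_n = 0.75 × 1350 = 1010 kN.

1010 kN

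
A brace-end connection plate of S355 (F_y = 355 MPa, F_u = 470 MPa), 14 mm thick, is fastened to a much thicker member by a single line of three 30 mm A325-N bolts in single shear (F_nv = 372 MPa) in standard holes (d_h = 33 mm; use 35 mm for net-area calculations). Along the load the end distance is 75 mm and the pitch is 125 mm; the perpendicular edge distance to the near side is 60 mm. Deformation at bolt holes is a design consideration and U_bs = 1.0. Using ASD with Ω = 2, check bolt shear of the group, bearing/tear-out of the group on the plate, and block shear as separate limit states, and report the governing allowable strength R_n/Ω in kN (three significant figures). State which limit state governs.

394 kN (bolt shear governs)

Bolt shear: A_b = π·30²/4 = 706.9 mm²; R_n = 372 × 706.9 × 3 × 1 / 1000 = 788.9 kN → 788.9 / 2 = 394 kN.
Bearing: edge l_c = 58.5, r_n = 461.9 kN; interior l_c = 92, r_n = 473.8 kN; R_n = 461.9 + 2·473.8 = 1409 kN → 705 kN.
Block shear: A_gv = 4550, A_nv = 3325, A_nt = 595 mm²; R_n = min(0.6F_uA_nv, 0.6F_yA_gv) + U_bs·F_u·A_nt = 1217 kN → 609 kN.
Bolt shear governs: 394 kN.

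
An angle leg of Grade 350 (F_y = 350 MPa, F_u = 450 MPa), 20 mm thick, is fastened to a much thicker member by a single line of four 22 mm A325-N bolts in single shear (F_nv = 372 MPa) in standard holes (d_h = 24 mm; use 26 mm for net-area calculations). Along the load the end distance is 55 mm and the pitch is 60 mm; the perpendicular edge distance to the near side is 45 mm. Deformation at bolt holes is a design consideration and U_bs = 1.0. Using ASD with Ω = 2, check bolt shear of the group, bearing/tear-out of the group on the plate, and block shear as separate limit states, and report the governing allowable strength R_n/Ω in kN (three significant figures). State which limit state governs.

Bolt shear: A_b = π·22²/4 = 380.1 mm²; R_n = 372 × 380.1 × 4 × 1 / 1000 = 565.6 kN → 565.6 / 2 = 283 kN.
Bearing: edge l_c = 43, r_n = 464.4 kN; interior l_c = 36, r_n = 388.8 kN; R_n = 464.4 + 3·388.8 = 1631 kN → 815 kN.
Block shear: A_gv = 4700, A_nv = 2880, A_nt = 640 mm²; R_n = min(0.6F_uA_nv, 0.6F_yA_gv) + U_bs·F_u·A_nt = 1066 kN → 533 kN.
Bolt shear governs: 283 kN.

283 kN (bolt shear governs)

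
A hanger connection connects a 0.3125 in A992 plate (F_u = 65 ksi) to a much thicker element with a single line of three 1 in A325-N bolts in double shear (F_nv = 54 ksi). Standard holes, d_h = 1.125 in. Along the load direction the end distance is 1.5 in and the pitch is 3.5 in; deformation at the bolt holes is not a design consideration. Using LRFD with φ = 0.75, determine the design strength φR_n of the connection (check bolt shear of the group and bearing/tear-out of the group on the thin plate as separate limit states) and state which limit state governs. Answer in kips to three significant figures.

Bolt shear: A_b = π·1²/4 = 0.7854 in²; R_n = 54 × 0.7854 × 3 × 2 = 254.5 kips → 0.75 × 254.5 = 191 kips.
Bearing (1.5 l_c t F_u ≤ 3.0 d t F_u): upper limit = 3.0·1·0.3125·65 = 60.94 kips.
  Edge l_c = 1.5 − 1.125/2 = 0.9375 → r_n = 28.56 kips; interior l_c = 3.5 − 1.125 = 2.375 → r_n = 60.94 kips.
  R_n,bearing = 1·28.56 + 2·60.94 = 150.4 kips → 0.75 × 150.4 = 113 kips.
Bearing governs: 113 kips.

113 kips (bearing governs)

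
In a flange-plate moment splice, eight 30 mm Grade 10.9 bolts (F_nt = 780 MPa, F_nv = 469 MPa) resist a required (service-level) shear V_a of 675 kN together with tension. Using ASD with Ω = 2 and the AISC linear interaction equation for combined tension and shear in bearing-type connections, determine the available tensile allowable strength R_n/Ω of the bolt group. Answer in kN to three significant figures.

1740 kN

A_b = π·30²/4 = 706.9 mm²; f_rv = 675 × 1000 / (8 × 706.9) = 119.4 MPa.
F'_nt = 1.3 F_nt − (Ω F_nt / F_nv) f_rv = 1.3·780 − (2·780/469)·119.4 = 617 MPa, capped at F_nt → F'_nt = 617 MPa.
R_n = F'_nt · A_b · n = 617 × 706.9 × 8 / 1000 = 3489 kN.
Allowable strength R_n/Ω = 3489 / 2 = 1740 kN.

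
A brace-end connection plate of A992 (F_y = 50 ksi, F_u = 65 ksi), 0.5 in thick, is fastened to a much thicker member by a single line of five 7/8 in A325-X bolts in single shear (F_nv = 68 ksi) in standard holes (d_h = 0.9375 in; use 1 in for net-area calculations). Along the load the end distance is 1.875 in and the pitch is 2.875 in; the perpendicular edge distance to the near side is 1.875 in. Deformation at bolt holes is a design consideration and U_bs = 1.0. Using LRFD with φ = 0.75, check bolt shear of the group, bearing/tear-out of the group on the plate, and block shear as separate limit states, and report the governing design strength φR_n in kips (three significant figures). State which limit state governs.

Bolt shear: A_b = π·0.875²/4 = 0.6013 in²; R_n = 68 × 0.6013 × 5 × 1 = 204.4 kips → 0.75 × 204.4 = 153 kips.
Bearing: edge l_c = 1.406, r_n = 54.84 kips; interior l_c = 1.938, r_n = 68.25 kips; R_n = 54.84 + 4·68.25 = 327.8 kips → 246 kips.
Block shear: A_gv = 6.688, A_nv = 4.438, A_nt = 0.6875 in²; R_n = min(0.6F_uA_nv, 0.6F_yA_gv) + U_bs·F_u·A_nt = 217.8 kips → 163 kips.
Bolt shear governs: 153 kips.

153 kips (bolt shear governs)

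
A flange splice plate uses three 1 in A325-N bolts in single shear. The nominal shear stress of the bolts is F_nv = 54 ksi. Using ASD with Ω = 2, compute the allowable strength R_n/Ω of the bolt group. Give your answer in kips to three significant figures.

A_b = π × 1² / 4 = 0.7854 in².
R_n = F_nv · A_b · n · n_s = 54 × 0.7854 × 3 × 1 = 127.2 kips.
Allowable strength R_n/Ω = 127.2 / 2 = 63.6 kips.

63.6 kips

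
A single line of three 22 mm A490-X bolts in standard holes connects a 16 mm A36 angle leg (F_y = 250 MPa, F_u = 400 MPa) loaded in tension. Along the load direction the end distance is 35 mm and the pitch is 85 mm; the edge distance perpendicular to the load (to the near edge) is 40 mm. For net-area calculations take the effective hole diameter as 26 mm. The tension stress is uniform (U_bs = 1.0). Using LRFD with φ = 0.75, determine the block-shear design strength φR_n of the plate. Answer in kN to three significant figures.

499 kN

Shear plane L_v = 35 + 2·85 = 205 mm; A_gv = 205 × 16 = 3280 mm².
A_nv = (205 − 2.5·26) × 16 = 2240 mm².
A_nt = (40 − 0.5·26) × 16 = 432 mm².
0.6 F_u A_nv = 537.6 kN; 0.6 F_y A_gv = 492 kN → shear yielding governs the shear term.
R_n = 492 + 1.0 × 400 × 432 / 1000 = 664.8 kN.
Design strength φR_n = 0.75 × 664.8 = 499 kN.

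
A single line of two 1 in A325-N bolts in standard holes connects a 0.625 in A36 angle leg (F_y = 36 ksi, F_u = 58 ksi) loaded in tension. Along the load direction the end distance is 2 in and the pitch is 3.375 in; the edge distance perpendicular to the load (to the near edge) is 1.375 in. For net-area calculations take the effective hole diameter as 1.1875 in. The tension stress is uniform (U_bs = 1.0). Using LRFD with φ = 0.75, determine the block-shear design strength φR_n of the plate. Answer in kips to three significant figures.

75.7 kips

Shear plane L_v = 2 + 1·3.375 = 5.375 in; A_gv = 5.375 × 0.625 = 3.359 in².
A_nv = (5.375 − 1.5·1.1875) × 0.625 = 2.246 in².
A_nt = (1.375 − 0.5·1.1875) × 0.625 = 0.4883 in².
0.6 F_u A_nv = 78.16 kips; 0.6 F_y A_gv = 72.56 kips → shear yielding governs the shear term.
R_n = 72.56 + 1.0 × 58 × 0.4883 = 100.9 kips.
Design strength φR_n = 0.75 × 100.9 = 75.7 kips.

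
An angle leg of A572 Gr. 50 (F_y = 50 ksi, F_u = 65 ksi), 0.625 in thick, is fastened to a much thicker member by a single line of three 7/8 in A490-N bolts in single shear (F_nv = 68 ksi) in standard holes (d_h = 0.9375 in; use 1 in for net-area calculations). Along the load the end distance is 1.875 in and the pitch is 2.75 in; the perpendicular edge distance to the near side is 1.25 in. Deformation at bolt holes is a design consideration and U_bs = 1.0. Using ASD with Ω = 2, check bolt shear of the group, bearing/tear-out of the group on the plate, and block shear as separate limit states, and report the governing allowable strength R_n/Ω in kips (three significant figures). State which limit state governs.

61.3 kips (bolt shear governs)

Bolt shear: A_b = π·0.875²/4 = 0.6013 in²; R_n = 68 × 0.6013 × 3 × 1 = 122.7 kips → 122.7 / 2 = 61.3 kips.
Bearing: edge l_c = 1.406, r_n = 68.55 kips; interior l_c = 1.812, r_n = 85.31 kips; R_n = 68.55 + 2·85.31 = 239.2 kips → 120 kips.
Block shear: A_gv = 4.609, A_nv = 3.047, A_nt = 0.4688 in²; R_n = min(0.6F_uA_nv, 0.6F_yA_gv) + U_bs·F_u·A_nt = 149.3 kips → 74.6 kips.
Bolt shear governs: 61.3 kips.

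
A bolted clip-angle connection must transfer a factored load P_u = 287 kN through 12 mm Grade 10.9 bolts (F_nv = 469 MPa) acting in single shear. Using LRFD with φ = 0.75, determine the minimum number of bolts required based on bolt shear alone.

8 bolts

A_b = π·12²/4 = 113.1 mm².
Per-bolt design strength φR_n = 0.75 × 469 × 113.1 × 1 / 1000 = 39.78 kN.
n ≥ 287 / 39.78 = 7.214 → use 8 bolts.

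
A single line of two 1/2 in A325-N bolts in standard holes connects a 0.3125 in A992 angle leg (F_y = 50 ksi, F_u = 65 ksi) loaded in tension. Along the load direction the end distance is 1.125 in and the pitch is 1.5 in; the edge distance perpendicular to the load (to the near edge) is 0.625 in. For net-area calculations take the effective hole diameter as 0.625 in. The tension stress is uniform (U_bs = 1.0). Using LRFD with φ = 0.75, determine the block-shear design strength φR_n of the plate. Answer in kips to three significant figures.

Shear plane L_v = 1.125 + 1·1.5 = 2.625 in; A_gv = 2.625 × 0.3125 = 0.8203 in².
A_nv = (2.625 − 1.5·0.625) × 0.3125 = 0.5273 in².
A_nt = (0.625 − 0.5·0.625) × 0.3125 = 0.09766 in².
0.6 F_u A_nv = 20.57 kips; 0.6 F_y A_gv = 24.61 kips → shear rupture governs the shear term.
R_n = 20.57 + 1.0 × 65 × 0.09766 = 26.91 kips.
Design strength φR_n = 0.75 × 26.91 = 20.2 kips.

20.2 kips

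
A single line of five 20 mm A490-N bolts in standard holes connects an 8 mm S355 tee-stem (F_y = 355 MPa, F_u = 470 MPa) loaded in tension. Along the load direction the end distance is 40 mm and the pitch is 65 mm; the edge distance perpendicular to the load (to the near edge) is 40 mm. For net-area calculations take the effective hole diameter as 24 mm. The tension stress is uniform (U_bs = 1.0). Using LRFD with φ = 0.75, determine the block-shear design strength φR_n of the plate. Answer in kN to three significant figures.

Shear plane L_v = 40 + 4·65 = 300 mm; A_gv = 300 × 8 = 2400 mm².
A_nv = (300 − 4.5·24) × 8 = 1536 mm².
A_nt = (40 − 0.5·24) × 8 = 224 mm².
0.6 F_u A_nv = 433.2 kN; 0.6 F_y A_gv = 511.2 kN → shear rupture governs the shear term.
R_n = 433.2 + 1.0 × 470 × 224 / 1000 = 538.4 kN.
Design strength φR_n = 0.75 × 538.4 = 404 kN.

404 kN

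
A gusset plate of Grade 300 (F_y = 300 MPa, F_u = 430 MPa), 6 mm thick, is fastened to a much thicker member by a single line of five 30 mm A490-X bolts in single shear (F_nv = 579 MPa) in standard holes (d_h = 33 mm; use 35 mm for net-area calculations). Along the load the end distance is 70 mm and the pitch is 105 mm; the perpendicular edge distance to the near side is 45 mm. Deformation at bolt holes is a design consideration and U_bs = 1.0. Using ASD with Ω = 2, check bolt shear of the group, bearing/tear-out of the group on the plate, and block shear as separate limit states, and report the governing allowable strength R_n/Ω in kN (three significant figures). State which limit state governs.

Bolt shear: A_b = π·30²/4 = 706.9 mm²; R_n = 579 × 706.9 × 5 × 1 / 1000 = 2046 kN → 2046 / 2 = 1020 kN.
Bearing: edge l_c = 53.5, r_n = 165.6 kN; interior l_c = 72, r_n = 185.8 kN; R_n = 165.6 + 4·185.8 = 908.7 kN → 454 kN.
Block shear: A_gv = 2940, A_nv = 1995, A_nt = 165 mm²; R_n = min(0.6F_uA_nv, 0.6F_yA_gv) + U_bs·F_u·A_nt = 585.7 kN → 293 kN.
Block shear governs: 293 kN.

293 kN (block shear governs)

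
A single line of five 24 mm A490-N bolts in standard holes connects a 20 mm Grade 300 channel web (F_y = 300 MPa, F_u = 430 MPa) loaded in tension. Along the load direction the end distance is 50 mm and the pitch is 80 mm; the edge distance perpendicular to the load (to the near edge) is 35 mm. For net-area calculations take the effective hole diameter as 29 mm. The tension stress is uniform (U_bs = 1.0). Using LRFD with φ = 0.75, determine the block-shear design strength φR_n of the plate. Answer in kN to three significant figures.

1060 kN

Shear plane L_v = 50 + 4·80 = 370 mm; A_gv = 370 × 20 = 7400 mm².
A_nv = (370 − 4.5·29) × 20 = 4790 mm².
A_nt = (35 − 0.5·29) × 20 = 410 mm².
0.6 F_u A_nv = 1236 kN; 0.6 F_y A_gv = 1332 kN → shear rupture governs the shear term.
R_n = 1236 + 1.0 × 430 × 410 / 1000 = 1412 kN.
Design strength φR_n = 0.75 × 1412 = 1060 kN.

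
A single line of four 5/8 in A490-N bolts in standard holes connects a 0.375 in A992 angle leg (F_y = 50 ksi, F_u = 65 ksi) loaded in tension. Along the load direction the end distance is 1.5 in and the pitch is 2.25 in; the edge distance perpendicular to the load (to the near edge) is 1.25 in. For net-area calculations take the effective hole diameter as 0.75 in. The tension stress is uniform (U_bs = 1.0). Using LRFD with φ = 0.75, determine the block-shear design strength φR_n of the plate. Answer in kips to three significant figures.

77.7 kips

Shear plane L_v = 1.5 + 3·2.25 = 8.25 in; A_gv = 8.25 × 0.375 = 3.094 in².
A_nv = (8.25 − 3.5·0.75) × 0.375 = 2.109 in².
A_nt = (1.25 − 0.5·0.75) × 0.375 = 0.3281 in².
0.6 F_u A_nv = 82.27 kips; 0.6 F_y A_gv = 92.81 kips → shear rupture governs the shear term.
R_n = 82.27 + 1.0 × 65 × 0.3281 = 103.6 kips.
Design strength φR_n = 0.75 × 103.6 = 77.7 kips.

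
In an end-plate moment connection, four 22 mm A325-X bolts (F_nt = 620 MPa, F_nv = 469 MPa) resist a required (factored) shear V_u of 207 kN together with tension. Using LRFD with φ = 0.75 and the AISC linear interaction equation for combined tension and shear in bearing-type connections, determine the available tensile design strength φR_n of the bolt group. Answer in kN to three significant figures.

646 kN

A_b = π·22²/4 = 380.1 mm²; f_rv = 207 × 1000 / (4 × 380.1) = 136.1 MPa.
F'_nt = 1.3 F_nt − (F_nt / φF_nv) f_rv = 1.3·620 − (620/(0.75·469))·136.1 = 566 MPa, capped at F_nt → F'_nt = 566 MPa.
R_n = F'_nt · A_b · n = 566 × 380.1 × 4 / 1000 = 860.7 kN.
Design strength φR_n = 0.75 × 860.7 = 646 kN.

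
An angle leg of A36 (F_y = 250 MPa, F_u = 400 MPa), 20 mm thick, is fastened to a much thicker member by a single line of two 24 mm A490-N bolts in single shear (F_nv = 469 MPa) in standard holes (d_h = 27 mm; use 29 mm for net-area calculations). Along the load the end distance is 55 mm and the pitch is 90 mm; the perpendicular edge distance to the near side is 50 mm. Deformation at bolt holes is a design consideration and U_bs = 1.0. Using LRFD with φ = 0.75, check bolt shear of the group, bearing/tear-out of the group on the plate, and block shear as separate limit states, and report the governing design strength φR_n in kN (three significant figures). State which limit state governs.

Bolt shear: A_b = π·24²/4 = 452.4 mm²; R_n = 469 × 452.4 × 2 × 1 / 1000 = 424.3 kN → 0.75 × 424.3 = 318 kN.
Bearing: edge l_c = 41.5, r_n = 398.4 kN; interior l_c = 63, r_n = 460.8 kN; R_n = 398.4 + 1·460.8 = 859.2 kN → 644 kN.
Block shear: A_gv = 2900, A_nv = 2030, A_nt = 710 mm²; R_n = min(0.6F_uA_nv, 0.6F_yA_gv) + U_bs·F_u·A_nt = 719 kN → 539 kN.
Bolt shear governs: 318 kN.

318 kN (bolt shear governs)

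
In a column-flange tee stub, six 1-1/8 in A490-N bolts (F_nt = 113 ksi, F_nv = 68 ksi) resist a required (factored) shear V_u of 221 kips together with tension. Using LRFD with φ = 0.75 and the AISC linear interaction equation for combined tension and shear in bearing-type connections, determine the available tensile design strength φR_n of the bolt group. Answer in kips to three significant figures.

290 kips

A_b = π·1.125²/4 = 0.994 in²; f_rv = 221 / (6 × 0.994) = 37.05 ksi.
F'_nt = 1.3 F_nt − (F_nt / φF_nv) f_rv = 1.3·113 − (113/(0.75·68))·37.05 = 64.8 ksi, capped at F_nt → F'_nt = 64.8 ksi.
R_n = F'_nt · A_b · n = 64.8 × 0.994 × 6 = 386.5 kips.
Design strength φR_n = 0.75 × 386.5 = 290 kips.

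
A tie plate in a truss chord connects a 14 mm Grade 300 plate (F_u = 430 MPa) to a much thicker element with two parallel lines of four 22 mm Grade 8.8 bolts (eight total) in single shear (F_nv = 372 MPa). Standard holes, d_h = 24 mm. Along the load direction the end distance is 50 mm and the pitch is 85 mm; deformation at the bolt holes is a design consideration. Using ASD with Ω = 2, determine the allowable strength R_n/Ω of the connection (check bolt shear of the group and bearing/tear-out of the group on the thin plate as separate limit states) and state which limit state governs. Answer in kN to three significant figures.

566 kN (bolt shear governs)

Bolt shear: A_b = π·22²/4 = 380.1 mm²; R_n = 372 × 380.1 × 8 × 1 / 1000 = 1131 kN → 1131 / 2 = 566 kN.
Bearing (1.2 l_c t F_u ≤ 2.4 d t F_u): upper limit = 2.4·22·14·430 / 1000 = 317.9 kN.
  Edge l_c = 50 − 24/2 = 38 → r_n = 274.5 kN; interior l_c = 85 − 24 = 61 → r_n = 317.9 kN.
  R_n,bearing = 2·274.5 + 6·317.9 = 2456 kN → 2456 / 2 = 1230 kN.
Bolt shear governs: 566 kN.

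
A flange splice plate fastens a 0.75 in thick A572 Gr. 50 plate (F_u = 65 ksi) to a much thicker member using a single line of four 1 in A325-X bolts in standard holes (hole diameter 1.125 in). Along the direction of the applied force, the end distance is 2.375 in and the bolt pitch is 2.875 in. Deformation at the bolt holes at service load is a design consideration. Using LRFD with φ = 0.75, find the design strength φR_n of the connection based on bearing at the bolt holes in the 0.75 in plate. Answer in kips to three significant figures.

310 kips

Per bolt r_n = 1.2 l_c t F_u ≤ 2.4 d t F_u; upper limit = 2.4 × 1 × 0.75 × 65 = 117 kips.
Edge bolt: l_c = 2.375 − 1.125/2 = 1.812 in → 1.2 × 1.812 × 0.75 × 65 = 106 → r_n = 106 kips.
Interior bolts: l_c = 2.875 − 1.125 = 1.75 in → 1.2 × 1.75 × 0.75 × 65 = 102.4 → r_n = 102.4 kips.
R_n = 1 × 106 + 3 × 102.4 = 413.2 kips.
Design strength φR_n = 0.75 × 413.2 = 310 kips.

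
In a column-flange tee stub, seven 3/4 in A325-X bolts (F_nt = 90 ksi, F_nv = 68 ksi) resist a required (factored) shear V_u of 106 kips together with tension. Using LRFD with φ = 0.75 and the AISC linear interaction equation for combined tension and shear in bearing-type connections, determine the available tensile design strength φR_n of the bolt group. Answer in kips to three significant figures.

A_b = π·0.75²/4 = 0.4418 in²; f_rv = 106 / (7 × 0.4418) = 34.28 ksi.
F'_nt = 1.3 F_nt − (F_nt / φF_nv) f_rv = 1.3·90 − (90/(0.75·68))·34.28 = 56.51 ksi, capped at F_nt → F'_nt = 56.51 ksi.
R_n = F'_nt · A_b · n = 56.51 × 0.4418 × 7 = 174.8 kips.
Design strength φR_n = 0.75 × 174.8 = 131 kips.

131 kips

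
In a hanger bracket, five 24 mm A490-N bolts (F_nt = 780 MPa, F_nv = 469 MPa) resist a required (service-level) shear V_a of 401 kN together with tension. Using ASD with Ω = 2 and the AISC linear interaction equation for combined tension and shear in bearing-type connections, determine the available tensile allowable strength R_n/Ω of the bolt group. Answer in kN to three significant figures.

A_b = π·24²/4 = 452.4 mm²; f_rv = 401 × 1000 / (5 × 452.4) = 177.3 MPa.
F'_nt = 1.3 F_nt − (Ω F_nt / F_nv) f_rv = 1.3·780 − (2·780/469)·177.3 = 424.3 MPa, capped at F_nt → F'_nt = 424.3 MPa.
R_n = F'_nt · A_b · n = 424.3 × 452.4 × 5 / 1000 = 959.8 kN.
Allowable strength R_n/Ω = 959.8 / 2 = 480 kN.

480 kN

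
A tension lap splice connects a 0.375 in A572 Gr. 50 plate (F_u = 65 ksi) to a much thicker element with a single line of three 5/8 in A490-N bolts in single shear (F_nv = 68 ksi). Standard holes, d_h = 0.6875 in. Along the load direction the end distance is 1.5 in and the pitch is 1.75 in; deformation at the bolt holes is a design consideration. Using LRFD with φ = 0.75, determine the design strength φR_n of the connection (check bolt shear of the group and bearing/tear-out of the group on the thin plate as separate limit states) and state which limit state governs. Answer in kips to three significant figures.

Bolt shear: A_b = π·0.625²/4 = 0.3068 in²; R_n = 68 × 0.3068 × 3 × 1 = 62.59 kips → 0.75 × 62.59 = 46.9 kips.
Bearing (1.2 l_c t F_u ≤ 2.4 d t F_u): upper limit = 2.4·0.625·0.375·65 = 36.56 kips.
  Edge l_c = 1.5 − 0.6875/2 = 1.156 → r_n = 33.82 kips; interior l_c = 1.75 − 0.6875 = 1.062 → r_n = 31.08 kips.
  R_n,bearing = 1·33.82 + 2·31.08 = 95.98 kips → 0.75 × 95.98 = 72 kips.
Bolt shear governs: 46.9 kips.

46.9 kips (bolt shear governs)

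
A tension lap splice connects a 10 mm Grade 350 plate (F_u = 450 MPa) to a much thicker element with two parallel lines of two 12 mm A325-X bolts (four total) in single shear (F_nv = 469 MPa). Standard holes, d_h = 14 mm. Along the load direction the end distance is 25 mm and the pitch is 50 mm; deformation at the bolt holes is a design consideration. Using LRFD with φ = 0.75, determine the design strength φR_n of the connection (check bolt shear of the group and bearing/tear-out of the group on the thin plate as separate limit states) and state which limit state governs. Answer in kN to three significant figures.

Bolt shear: A_b = π·12²/4 = 113.1 mm²; R_n = 469 × 113.1 × 4 × 1 / 1000 = 212.2 kN → 0.75 × 212.2 = 159 kN.
Bearing (1.2 l_c t F_u ≤ 2.4 d t F_u): upper limit = 2.4·12·10·450 / 1000 = 129.6 kN.
  Edge l_c = 25 − 14/2 = 18 → r_n = 97.2 kN; interior l_c = 50 − 14 = 36 → r_n = 129.6 kN.
  R_n,bearing = 2·97.2 + 2·129.6 = 453.6 kN → 0.75 × 453.6 = 340 kN.
Bolt shear governs: 159 kN.

159 kN (bolt shear governs)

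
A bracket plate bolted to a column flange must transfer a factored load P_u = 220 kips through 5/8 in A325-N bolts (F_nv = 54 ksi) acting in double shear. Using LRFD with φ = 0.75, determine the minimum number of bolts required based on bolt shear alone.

9 bolts

A_b = π·0.625²/4 = 0.3068 in².
Per-bolt design strength φR_n = 0.75 × 54 × 0.3068 × 2 = 24.85 kips.
n ≥ 220 / 24.85 = 8.853 → use 9 bolts.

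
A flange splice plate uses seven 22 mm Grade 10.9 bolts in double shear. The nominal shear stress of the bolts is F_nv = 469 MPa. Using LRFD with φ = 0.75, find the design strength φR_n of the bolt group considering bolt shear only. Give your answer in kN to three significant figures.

1870 kN

A_b = π × 22² / 4 = 380.1 mm².
R_n = F_nv · A_b · n · n_s = 469 × 380.1 × 7 × 2 / 1000 = 2496 kN.
Design strength φR_n = 0.75 × 2496 = 1870 kN.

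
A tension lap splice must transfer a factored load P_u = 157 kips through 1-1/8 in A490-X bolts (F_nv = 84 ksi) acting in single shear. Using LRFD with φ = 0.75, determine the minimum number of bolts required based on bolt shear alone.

A_b = π·1.125²/4 = 0.994 in².
Per-bolt design strength φR_n = 0.75 × 84 × 0.994 × 1 = 62.62 kips.
n ≥ 157 / 62.62 = 2.507 → use 3 bolts.

3 bolts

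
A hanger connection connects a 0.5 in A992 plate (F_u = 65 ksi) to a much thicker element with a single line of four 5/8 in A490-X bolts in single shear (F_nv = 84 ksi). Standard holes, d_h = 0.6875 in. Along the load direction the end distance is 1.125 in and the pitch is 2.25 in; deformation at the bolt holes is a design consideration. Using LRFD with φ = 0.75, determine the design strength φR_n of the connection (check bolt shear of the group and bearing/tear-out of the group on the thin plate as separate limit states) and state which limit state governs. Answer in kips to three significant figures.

77.3 kips (bolt shear governs)

Bolt shear: A_b = π·0.625²/4 = 0.3068 in²; R_n = 84 × 0.3068 × 4 × 1 = 103.1 kips → 0.75 × 103.1 = 77.3 kips.
Bearing (1.2 l_c t F_u ≤ 2.4 d t F_u): upper limit = 2.4·0.625·0.5·65 = 48.75 kips.
  Edge l_c = 1.125 − 0.6875/2 = 0.7812 → r_n = 30.47 kips; interior l_c = 2.25 − 0.6875 = 1.562 → r_n = 48.75 kips.
  R_n,bearing = 1·30.47 + 3·48.75 = 176.7 kips → 0.75 × 176.7 = 133 kips.
Bolt shear governs: 77.3 kips.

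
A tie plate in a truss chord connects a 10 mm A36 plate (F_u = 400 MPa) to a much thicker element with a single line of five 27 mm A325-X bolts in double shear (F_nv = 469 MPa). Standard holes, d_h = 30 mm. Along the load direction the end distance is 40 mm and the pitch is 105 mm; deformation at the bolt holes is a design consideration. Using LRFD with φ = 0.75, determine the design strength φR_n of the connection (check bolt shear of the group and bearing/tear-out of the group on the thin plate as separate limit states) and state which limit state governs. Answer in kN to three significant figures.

Bolt shear: A_b = π·27²/4 = 572.6 mm²; R_n = 469 × 572.6 × 5 × 2 / 1000 = 2685 kN → 0.75 × 2685 = 2010 kN.
Bearing (1.2 l_c t F_u ≤ 2.4 d t F_u): upper limit = 2.4·27·10·400 / 1000 = 259.2 kN.
  Edge l_c = 40 − 30/2 = 25 → r_n = 120 kN; interior l_c = 105 − 30 = 75 → r_n = 259.2 kN.
  R_n,bearing = 1·120 + 4·259.2 = 1157 kN → 0.75 × 1157 = 868 kN.
Bearing governs: 868 kN.

868 kN (bearing governs)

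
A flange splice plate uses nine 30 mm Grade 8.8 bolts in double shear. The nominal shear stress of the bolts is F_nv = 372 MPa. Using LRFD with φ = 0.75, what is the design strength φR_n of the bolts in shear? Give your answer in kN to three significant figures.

A_b = π × 30² / 4 = 706.9 mm².
R_n = F_nv · A_b · n · n_s = 372 × 706.9 × 9 × 2 / 1000 = 4733 kN.
Design strength φR_n = 0.75 × 4733 = 3550 kN.

3550 kN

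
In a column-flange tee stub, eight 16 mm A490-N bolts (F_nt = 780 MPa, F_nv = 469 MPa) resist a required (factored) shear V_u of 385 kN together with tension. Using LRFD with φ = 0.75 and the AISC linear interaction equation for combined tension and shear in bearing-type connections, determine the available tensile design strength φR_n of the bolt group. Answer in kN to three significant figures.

A_b = π·16²/4 = 201.1 mm²; f_rv = 385 × 1000 / (8 × 201.1) = 239.4 MPa.
F'_nt = 1.3 F_nt − (F_nt / φF_nv) f_rv = 1.3·780 − (780/(0.75·469))·239.4 = 483.2 MPa, capped at F_nt → F'_nt = 483.2 MPa.
R_n = F'_nt · A_b · n = 483.2 × 201.1 × 8 / 1000 = 777.3 kN.
Design strength φR_n = 0.75 × 777.3 = 583 kN.

583 kN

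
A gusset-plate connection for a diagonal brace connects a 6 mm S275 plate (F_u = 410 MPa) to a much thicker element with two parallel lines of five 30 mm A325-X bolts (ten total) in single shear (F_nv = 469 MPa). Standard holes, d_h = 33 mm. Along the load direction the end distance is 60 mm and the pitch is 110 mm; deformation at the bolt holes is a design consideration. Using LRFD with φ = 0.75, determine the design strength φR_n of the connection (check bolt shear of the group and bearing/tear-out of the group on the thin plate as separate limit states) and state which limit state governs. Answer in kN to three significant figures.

Bolt shear: A_b = π·30²/4 = 706.9 mm²; R_n = 469 × 706.9 × 10 × 1 / 1000 = 3315 kN → 0.75 × 3315 = 2490 kN.
Bearing (1.2 l_c t F_u ≤ 2.4 d t F_u): upper limit = 2.4·30·6·410 / 1000 = 177.1 kN.
  Edge l_c = 60 − 33/2 = 43.5 → r_n = 128.4 kN; interior l_c = 110 − 33 = 77 → r_n = 177.1 kN.
  R_n,bearing = 2·128.4 + 8·177.1 = 1674 kN → 0.75 × 1674 = 1260 kN.
Bearing governs: 1260 kN.

1260 kN (bearing governs)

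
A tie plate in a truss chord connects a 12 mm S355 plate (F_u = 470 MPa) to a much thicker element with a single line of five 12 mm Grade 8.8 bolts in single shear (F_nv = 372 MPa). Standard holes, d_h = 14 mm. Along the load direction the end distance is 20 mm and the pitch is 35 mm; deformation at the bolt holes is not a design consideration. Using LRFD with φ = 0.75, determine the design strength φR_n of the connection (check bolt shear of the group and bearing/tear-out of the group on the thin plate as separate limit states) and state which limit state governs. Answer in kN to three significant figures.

Bolt shear: A_b = π·12²/4 = 113.1 mm²; R_n = 372 × 113.1 × 5 × 1 / 1000 = 210.4 kN → 0.75 × 210.4 = 158 kN.
Bearing (1.5 l_c t F_u ≤ 3.0 d t F_u): upper limit = 3.0·12·12·470 / 1000 = 203 kN.
  Edge l_c = 20 − 14/2 = 13 → r_n = 110 kN; interior l_c = 35 − 14 = 21 → r_n = 177.7 kN.
  R_n,bearing = 1·110 + 4·177.7 = 820.6 kN → 0.75 × 820.6 = 615 kN.
Bolt shear governs: 158 kN.

158 kN (bolt shear governs)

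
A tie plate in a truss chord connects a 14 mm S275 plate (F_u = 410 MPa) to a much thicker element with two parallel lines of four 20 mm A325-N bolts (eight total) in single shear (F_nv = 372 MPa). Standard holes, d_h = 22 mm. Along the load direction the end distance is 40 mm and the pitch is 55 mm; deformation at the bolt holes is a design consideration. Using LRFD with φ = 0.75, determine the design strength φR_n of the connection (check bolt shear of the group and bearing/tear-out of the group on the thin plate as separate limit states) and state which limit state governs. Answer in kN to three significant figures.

Bolt shear: A_b = π·20²/4 = 314.2 mm²; R_n = 372 × 314.2 × 8 × 1 / 1000 = 934.9 kN → 0.75 × 934.9 = 701 kN.
Bearing (1.2 l_c t F_u ≤ 2.4 d t F_u): upper limit = 2.4·20·14·410 / 1000 = 275.5 kN.
  Edge l_c = 40 − 22/2 = 29 → r_n = 199.8 kN; interior l_c = 55 − 22 = 33 → r_n = 227.3 kN.
  R_n,bearing = 2·199.8 + 6·227.3 = 1763 kN → 0.75 × 1763 = 1320 kN.
Bolt shear governs: 701 kN.

701 kN (bolt shear governs)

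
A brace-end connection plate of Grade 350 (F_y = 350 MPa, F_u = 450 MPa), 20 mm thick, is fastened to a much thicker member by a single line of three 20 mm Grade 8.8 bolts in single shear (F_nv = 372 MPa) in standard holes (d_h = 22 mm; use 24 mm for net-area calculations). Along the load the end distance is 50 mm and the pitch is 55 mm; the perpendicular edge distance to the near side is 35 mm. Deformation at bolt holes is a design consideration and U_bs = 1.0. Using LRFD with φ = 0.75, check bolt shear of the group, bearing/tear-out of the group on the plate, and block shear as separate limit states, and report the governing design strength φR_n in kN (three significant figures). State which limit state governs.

Bolt shear: A_b = π·20²/4 = 314.2 mm²; R_n = 372 × 314.2 × 3 × 1 / 1000 = 350.6 kN → 0.75 × 350.6 = 263 kN.
Bearing: edge l_c = 39, r_n = 421.2 kN; interior l_c = 33, r_n = 356.4 kN; R_n = 421.2 + 2·356.4 = 1134 kN → 850 kN.
Block shear: A_gv = 3200, A_nv = 2000, A_nt = 460 mm²; R_n = min(0.6F_uA_nv, 0.6F_yA_gv) + U_bs·F_u·A_nt = 747 kN → 560 kN.
Bolt shear governs: 263 kN.

263 kN (bolt shear governs)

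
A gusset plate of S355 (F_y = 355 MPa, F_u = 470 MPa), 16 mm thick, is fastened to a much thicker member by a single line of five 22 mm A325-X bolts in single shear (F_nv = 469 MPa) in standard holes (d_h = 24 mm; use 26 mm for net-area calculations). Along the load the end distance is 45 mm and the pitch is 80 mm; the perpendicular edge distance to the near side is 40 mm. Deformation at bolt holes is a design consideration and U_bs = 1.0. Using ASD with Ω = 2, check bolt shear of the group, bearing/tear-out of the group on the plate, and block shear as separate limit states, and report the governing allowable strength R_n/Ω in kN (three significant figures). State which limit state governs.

446 kN (bolt shear governs)

Bolt shear: A_b = π·22²/4 = 380.1 mm²; R_n = 469 × 380.1 × 5 × 1 / 1000 = 891.4 kN → 891.4 / 2 = 446 kN.
Bearing: edge l_c = 33, r_n = 297.8 kN; interior l_c = 56, r_n = 397.1 kN; R_n = 297.8 + 4·397.1 = 1886 kN → 943 kN.
Block shear: A_gv = 5840, A_nv = 3968, A_nt = 432 mm²; R_n = min(0.6F_uA_nv, 0.6F_yA_gv) + U_bs·F_u·A_nt = 1322 kN → 661 kN.
Bolt shear governs: 446 kN.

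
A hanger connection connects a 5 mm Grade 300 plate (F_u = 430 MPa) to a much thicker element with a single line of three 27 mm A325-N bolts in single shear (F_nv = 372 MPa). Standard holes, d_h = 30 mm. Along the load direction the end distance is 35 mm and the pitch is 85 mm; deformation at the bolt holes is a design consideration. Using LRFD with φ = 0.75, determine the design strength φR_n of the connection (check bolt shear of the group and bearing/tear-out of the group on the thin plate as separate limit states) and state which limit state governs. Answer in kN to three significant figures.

248 kN (bearing governs)

Bolt shear: A_b = π·27²/4 = 572.6 mm²; R_n = 372 × 572.6 × 3 × 1 / 1000 = 639 kN → 0.75 × 639 = 479 kN.
Bearing (1.2 l_c t F_u ≤ 2.4 d t F_u): upper limit = 2.4·27·5·430 / 1000 = 139.3 kN.
  Edge l_c = 35 − 30/2 = 20 → r_n = 51.6 kN; interior l_c = 85 − 30 = 55 → r_n = 139.3 kN.
  R_n,bearing = 1·51.6 + 2·139.3 = 330.2 kN → 0.75 × 330.2 = 248 kN.
Bearing governs: 248 kN.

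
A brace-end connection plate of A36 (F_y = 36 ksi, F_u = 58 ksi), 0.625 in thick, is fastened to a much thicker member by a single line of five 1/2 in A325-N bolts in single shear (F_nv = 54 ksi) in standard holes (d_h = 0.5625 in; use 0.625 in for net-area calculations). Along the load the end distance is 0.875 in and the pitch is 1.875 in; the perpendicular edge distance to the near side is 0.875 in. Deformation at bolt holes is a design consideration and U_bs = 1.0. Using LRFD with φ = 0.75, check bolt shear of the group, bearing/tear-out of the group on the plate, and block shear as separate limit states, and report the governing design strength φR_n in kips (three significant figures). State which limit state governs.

39.8 kips (bolt shear governs)

Bolt shear: A_b = π·0.5²/4 = 0.1963 in²; R_n = 54 × 0.1963 × 5 × 1 = 53.01 kips → 0.75 × 53.01 = 39.8 kips.
Bearing: edge l_c = 0.5938, r_n = 25.83 kips; interior l_c = 1.312, r_n = 43.5 kips; R_n = 25.83 + 4·43.5 = 199.8 kips → 150 kips.
Block shear: A_gv = 5.234, A_nv = 3.477, A_nt = 0.3516 in²; R_n = min(0.6F_uA_nv, 0.6F_yA_gv) + U_bs·F_u·A_nt = 133.5 kips → 100 kips.
Bolt shear governs: 39.8 kips.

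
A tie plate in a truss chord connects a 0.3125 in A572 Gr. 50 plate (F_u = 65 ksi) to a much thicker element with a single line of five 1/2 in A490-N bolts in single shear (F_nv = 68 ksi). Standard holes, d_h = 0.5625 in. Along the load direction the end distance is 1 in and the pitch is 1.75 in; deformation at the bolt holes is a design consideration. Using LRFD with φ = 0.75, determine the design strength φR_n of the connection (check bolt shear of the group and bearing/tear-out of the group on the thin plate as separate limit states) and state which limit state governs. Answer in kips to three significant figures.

Bolt shear: A_b = π·0.5²/4 = 0.1963 in²; R_n = 68 × 0.1963 × 5 × 1 = 66.76 kips → 0.75 × 66.76 = 50.1 kips.
Bearing (1.2 l_c t F_u ≤ 2.4 d t F_u): upper limit = 2.4·0.5·0.3125·65 = 24.38 kips.
  Edge l_c = 1 − 0.5625/2 = 0.7188 → r_n = 17.52 kips; interior l_c = 1.75 − 0.5625 = 1.188 → r_n = 24.38 kips.
  R_n,bearing = 1·17.52 + 4·24.38 = 115 kips → 0.75 × 115 = 86.3 kips.
Bolt shear governs: 50.1 kips.

50.1 kips (bolt shear governs)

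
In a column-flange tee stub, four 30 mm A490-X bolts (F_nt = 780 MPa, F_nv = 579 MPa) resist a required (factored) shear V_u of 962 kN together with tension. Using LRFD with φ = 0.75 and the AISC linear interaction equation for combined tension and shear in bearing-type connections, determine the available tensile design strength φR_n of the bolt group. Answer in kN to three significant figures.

854 kN

A_b = π·30²/4 = 706.9 mm²; f_rv = 962 × 1000 / (4 × 706.9) = 340.2 MPa.
F'_nt = 1.3 F_nt − (F_nt / φF_nv) f_rv = 1.3·780 − (780/(0.75·579))·340.2 = 402.9 MPa, capped at F_nt → F'_nt = 402.9 MPa.
R_n = F'_nt · A_b · n = 402.9 × 706.9 × 4 / 1000 = 1139 kN.
Design strength φR_n = 0.75 × 1139 = 854 kN.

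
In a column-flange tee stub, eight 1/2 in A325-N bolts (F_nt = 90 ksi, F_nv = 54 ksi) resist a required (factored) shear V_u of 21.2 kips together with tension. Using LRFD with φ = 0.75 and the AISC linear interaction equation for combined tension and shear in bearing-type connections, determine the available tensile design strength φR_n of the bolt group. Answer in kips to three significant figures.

A_b = π·0.5²/4 = 0.1963 in²; f_rv = 21.2 / (8 × 0.1963) = 13.5 ksi.
F'_nt = 1.3 F_nt − (F_nt / φF_nv) f_rv = 1.3·90 − (90/(0.75·54))·13.5 = 87.01 ksi, capped at F_nt → F'_nt = 87.01 ksi.
R_n = F'_nt · A_b · n = 87.01 × 0.1963 × 8 = 136.7 kips.
Design strength φR_n = 0.75 × 136.7 = 103 kips.

103 kips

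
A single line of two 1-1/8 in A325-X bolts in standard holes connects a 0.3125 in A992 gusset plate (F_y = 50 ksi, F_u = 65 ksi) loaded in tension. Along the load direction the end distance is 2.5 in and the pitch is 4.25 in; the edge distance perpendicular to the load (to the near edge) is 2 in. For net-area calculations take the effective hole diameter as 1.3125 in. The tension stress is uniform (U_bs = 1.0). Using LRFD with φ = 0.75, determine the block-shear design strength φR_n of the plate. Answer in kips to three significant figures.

64.2 kips

Shear plane L_v = 2.5 + 1·4.25 = 6.75 in; A_gv = 6.75 × 0.3125 = 2.109 in².
A_nv = (6.75 − 1.5·1.3125) × 0.3125 = 1.494 in².
A_nt = (2 − 0.5·1.3125) × 0.3125 = 0.4199 in².
0.6 F_u A_nv = 58.27 kips; 0.6 F_y A_gv = 63.28 kips → shear rupture governs the shear term.
R_n = 58.27 + 1.0 × 65 × 0.4199 = 85.57 kips.
Design strength φR_n = 0.75 × 85.57 = 64.2 kips.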